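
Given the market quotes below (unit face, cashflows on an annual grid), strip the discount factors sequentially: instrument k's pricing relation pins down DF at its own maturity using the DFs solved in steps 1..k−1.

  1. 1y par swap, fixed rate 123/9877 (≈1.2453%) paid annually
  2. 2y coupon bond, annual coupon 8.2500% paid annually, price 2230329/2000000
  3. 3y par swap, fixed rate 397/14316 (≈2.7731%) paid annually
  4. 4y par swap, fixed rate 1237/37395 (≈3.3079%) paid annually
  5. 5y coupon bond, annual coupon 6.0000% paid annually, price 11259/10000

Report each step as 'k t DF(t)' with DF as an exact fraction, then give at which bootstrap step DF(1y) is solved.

1 1 9877/10000
2 2 9549/10000
3 3 4603/5000
4 4 8763/10000
5 5 1701/2000
DF(1y) is solved at step 1

step 1 [1y] swap r/1=123/9877: DF=(1 − 123/9877·(0))/(1+123/9877) = 9877/10000 ≈ 0.987700
step 2 [2y] bond c/1=33/400: DF=(2230329/2000000 − 33/400·(0.987700))/(1+33/400) = 9549/10000 ≈ 0.954900
step 3 [3y] swap r/1=397/14316: DF=(1 − 397/14316·(0.987700+0.954900))/(1+397/14316) = 4603/5000 ≈ 0.920600
step 4 [4y] swap r/1=1237/37395: DF=(1 − 1237/37395·(0.987700+0.954900+0.920600))/(1+1237/37395) = 8763/10000 ≈ 0.876300
step 5 [5y] bond c/1=3/50: DF=(11259/10000 − 3/50·(0.987700+0.954900+0.920600+0.876300))/(1+3/50) = 1701/2000 ≈ 0.850500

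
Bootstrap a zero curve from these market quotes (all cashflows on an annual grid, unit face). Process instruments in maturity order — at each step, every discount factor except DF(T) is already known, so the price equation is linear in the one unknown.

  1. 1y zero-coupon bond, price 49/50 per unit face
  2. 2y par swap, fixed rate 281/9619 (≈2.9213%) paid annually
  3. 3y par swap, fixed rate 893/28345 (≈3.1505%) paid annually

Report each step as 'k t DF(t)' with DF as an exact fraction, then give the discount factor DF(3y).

step 1 [1y] zero: DF = P = 49/50 ≈ 0.980000
step 2 [2y] swap r/1=281/9619: DF=(1 − 281/9619·(0.980000))/(1+281/9619) = 4719/5000 ≈ 0.943800
step 3 [3y] swap r/1=893/28345: DF=(1 − 893/28345·(0.980000+0.943800))/(1+893/28345) = 9107/10000 ≈ 0.910700

1 1 49/50
2 2 4719/5000
3 3 9107/10000
DF(3y) = 9107/10000 ≈ 0.910700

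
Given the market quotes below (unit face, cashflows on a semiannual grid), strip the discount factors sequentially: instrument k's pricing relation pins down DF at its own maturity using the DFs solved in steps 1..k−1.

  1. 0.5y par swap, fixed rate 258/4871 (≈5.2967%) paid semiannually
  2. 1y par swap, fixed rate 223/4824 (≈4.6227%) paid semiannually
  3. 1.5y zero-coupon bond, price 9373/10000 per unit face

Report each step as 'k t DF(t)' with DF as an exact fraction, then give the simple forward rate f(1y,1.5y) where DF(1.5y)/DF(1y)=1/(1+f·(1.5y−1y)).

step 1 [0.5y] swap r/2=129/4871: DF=(1 − 129/4871·(0))/(1+129/4871) = 4871/5000 ≈ 0.974200
step 2 [1y] swap r/2=223/9648: DF=(1 − 223/9648·(0.974200))/(1+223/9648) = 4777/5000 ≈ 0.955400
step 3 [1.5y] zero: DF = P = 9373/10000 ≈ 0.937300

1 1/2 4871/5000
2 1 4777/5000
3 3/2 9373/10000
f(1y,1.5y) = ((4777/5000)/(9373/10000) − 1)/(1/2) = 362/9373 ≈ 3.8622%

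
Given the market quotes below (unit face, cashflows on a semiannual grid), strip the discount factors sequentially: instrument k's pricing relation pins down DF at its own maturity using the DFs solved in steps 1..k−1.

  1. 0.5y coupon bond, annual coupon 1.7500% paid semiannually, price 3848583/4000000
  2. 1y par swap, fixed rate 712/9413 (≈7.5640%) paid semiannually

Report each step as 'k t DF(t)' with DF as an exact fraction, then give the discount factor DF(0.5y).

1 1/2 4769/5000
2 1 1161/1250
DF(0.5y) = 4769/5000 ≈ 0.953800

step 1 [0.5y] bond c/2=7/800: DF=(3848583/4000000 − 7/800·(0))/(1+7/800) = 4769/5000 ≈ 0.953800
step 2 [1y] swap r/2=356/9413: DF=(1 − 356/9413·(0.953800))/(1+356/9413) = 1161/1250 ≈ 0.928800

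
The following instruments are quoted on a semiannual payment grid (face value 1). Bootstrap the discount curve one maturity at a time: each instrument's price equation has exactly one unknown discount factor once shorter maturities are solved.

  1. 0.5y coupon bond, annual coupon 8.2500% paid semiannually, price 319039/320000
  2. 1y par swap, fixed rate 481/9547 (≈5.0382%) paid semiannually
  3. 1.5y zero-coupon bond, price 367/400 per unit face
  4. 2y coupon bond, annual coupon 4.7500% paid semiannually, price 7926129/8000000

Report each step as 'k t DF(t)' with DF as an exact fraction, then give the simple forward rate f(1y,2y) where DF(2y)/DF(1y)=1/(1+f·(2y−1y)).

step 1 [0.5y] bond c/2=33/800: DF=(319039/320000 − 33/800·(0))/(1+33/800) = 383/400 ≈ 0.957500
step 2 [1y] swap r/2=481/19094: DF=(1 − 481/19094·(0.957500))/(1+481/19094) = 9519/10000 ≈ 0.951900
step 3 [1.5y] zero: DF = P = 367/400 ≈ 0.917500
step 4 [2y] bond c/2=19/800: DF=(7926129/8000000 − 19/800·(0.957500+0.951900+0.917500))/(1+19/800) = 4511/5000 ≈ 0.902200

1 1/2 383/400
2 1 9519/10000
3 3/2 367/400
4 2 4511/5000
f(1y,2y) = ((9519/10000)/(4511/5000) − 1)/(1) = 497/9022 ≈ 5.5088%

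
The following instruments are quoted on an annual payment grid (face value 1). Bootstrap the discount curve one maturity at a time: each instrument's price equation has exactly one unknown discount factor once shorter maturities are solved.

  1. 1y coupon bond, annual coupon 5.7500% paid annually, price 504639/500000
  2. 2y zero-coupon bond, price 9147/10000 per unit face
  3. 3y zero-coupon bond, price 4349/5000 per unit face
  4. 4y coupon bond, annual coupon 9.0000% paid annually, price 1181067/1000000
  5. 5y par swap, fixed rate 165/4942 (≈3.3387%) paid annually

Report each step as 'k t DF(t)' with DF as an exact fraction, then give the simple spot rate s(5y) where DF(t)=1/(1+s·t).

step 1 [1y] bond c/1=23/400: DF=(504639/500000 − 23/400·(0))/(1+23/400) = 1193/1250 ≈ 0.954400
step 2 [2y] zero: DF = P = 9147/10000 ≈ 0.914700
step 3 [3y] zero: DF = P = 4349/5000 ≈ 0.869800
step 4 [4y] bond c/1=9/100: DF=(1181067/1000000 − 9/100·(0.954400+0.914700+0.869800))/(1+9/100) = 4287/5000 ≈ 0.857400
step 5 [5y] swap r/1=165/4942: DF=(1 − 165/4942·(0.954400+0.914700+0.869800+0.857400))/(1+165/4942) = 1703/2000 ≈ 0.851500

1 1 1193/1250
2 2 9147/10000
3 3 4349/5000
4 4 4287/5000
5 5 1703/2000
s(5y) = (1/(1703/2000) − 1)/(5) = 297/8515 ≈ 3.4880%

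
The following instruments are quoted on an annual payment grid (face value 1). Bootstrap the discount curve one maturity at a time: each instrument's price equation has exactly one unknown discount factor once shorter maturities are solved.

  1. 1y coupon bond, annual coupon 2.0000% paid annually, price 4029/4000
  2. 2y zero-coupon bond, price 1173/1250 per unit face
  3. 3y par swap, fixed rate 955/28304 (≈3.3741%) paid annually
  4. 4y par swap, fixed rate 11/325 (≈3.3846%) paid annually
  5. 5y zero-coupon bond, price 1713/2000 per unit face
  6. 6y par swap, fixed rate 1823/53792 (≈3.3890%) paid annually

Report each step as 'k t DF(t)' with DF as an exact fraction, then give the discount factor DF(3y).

1 1 79/80
2 2 1173/1250
3 3 1809/2000
4 4 4373/5000
5 5 1713/2000
6 6 8177/10000
DF(3y) = 1809/2000 ≈ 0.904500

step 1 [1y] bond c/1=1/50: DF=(4029/4000 − 1/50·(0))/(1+1/50) = 79/80 ≈ 0.987500
step 2 [2y] zero: DF = P = 1173/1250 ≈ 0.938400
step 3 [3y] swap r/1=955/28304: DF=(1 − 955/28304·(0.987500+0.938400))/(1+955/28304) = 1809/2000 ≈ 0.904500
step 4 [4y] swap r/1=11/325: DF=(1 − 11/325·(0.987500+0.938400+0.904500))/(1+11/325) = 4373/5000 ≈ 0.874600
step 5 [5y] zero: DF = P = 1713/2000 ≈ 0.856500
step 6 [6y] swap r/1=1823/53792: DF=(1 − 1823/53792·(0.987500+0.938400+0.904500+0.874600+0.856500))/(1+1823/53792) = 8177/10000 ≈ 0.817700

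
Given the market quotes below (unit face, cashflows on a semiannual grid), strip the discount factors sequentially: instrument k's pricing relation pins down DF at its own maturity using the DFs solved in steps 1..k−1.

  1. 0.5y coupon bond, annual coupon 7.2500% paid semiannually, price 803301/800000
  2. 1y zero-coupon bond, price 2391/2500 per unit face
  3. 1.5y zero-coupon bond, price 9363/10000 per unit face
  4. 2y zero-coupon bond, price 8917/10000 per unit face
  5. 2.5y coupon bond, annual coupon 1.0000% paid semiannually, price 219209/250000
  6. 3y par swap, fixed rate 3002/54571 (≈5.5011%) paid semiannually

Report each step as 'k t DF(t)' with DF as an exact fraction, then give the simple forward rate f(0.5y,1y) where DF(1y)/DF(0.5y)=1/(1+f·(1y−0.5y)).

1 1/2 969/1000
2 1 2391/2500
3 3/2 9363/10000
4 2 8917/10000
5 5/2 4269/5000
6 3 8499/10000
f(0.5y,1y) = ((969/1000)/(2391/2500) − 1)/(1/2) = 21/797 ≈ 2.6349%

step 1 [0.5y] bond c/2=29/800: DF=(803301/800000 − 29/800·(0))/(1+29/800) = 969/1000 ≈ 0.969000
step 2 [1y] zero: DF = P = 2391/2500 ≈ 0.956400
step 3 [1.5y] zero: DF = P = 9363/10000 ≈ 0.936300
step 4 [2y] zero: DF = P = 8917/10000 ≈ 0.891700
step 5 [2.5y] bond c/2=1/200: DF=(219209/250000 − 1/200·(0.969000+0.956400+0.936300+0.891700))/(1+1/200) = 4269/5000 ≈ 0.853800
step 6 [3y] swap r/2=1501/54571: DF=(1 − 1501/54571·(0.969000+0.956400+0.936300+0.891700+0.853800))/(1+1501/54571) = 8499/10000 ≈ 0.849900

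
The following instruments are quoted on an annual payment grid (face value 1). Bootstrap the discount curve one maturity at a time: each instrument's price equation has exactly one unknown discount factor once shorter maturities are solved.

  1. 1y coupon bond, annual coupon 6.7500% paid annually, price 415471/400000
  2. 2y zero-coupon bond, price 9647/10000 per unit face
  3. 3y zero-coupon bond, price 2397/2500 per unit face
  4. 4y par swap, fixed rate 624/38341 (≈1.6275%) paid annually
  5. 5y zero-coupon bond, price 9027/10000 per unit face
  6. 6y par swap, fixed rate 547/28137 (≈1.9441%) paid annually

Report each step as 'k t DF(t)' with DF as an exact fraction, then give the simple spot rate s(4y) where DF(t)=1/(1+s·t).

1 1 973/1000
2 2 9647/10000
3 3 2397/2500
4 4 586/625
5 5 9027/10000
6 6 4453/5000
s(4y) = (1/(586/625) − 1)/(4) = 39/2344 ≈ 1.6638%

step 1 [1y] bond c/1=27/400: DF=(415471/400000 − 27/400·(0))/(1+27/400) = 973/1000 ≈ 0.973000
step 2 [2y] zero: DF = P = 9647/10000 ≈ 0.964700
step 3 [3y] zero: DF = P = 2397/2500 ≈ 0.958800
step 4 [4y] swap r/1=624/38341: DF=(1 − 624/38341·(0.973000+0.964700+0.958800))/(1+624/38341) = 586/625 ≈ 0.937600
step 5 [5y] zero: DF = P = 9027/10000 ≈ 0.902700
step 6 [6y] swap r/1=547/28137: DF=(1 − 547/28137·(0.973000+0.964700+0.958800+0.937600+0.902700))/(1+547/28137) = 4453/5000 ≈ 0.890600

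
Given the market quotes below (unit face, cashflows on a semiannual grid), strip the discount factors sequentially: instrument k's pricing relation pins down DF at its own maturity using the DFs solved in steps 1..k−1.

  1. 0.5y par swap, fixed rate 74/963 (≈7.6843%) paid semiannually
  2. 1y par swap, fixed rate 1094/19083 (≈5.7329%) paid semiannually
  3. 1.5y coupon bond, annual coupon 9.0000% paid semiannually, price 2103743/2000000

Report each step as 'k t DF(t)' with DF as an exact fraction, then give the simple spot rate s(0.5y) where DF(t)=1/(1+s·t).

step 1 [0.5y] swap r/2=37/963: DF=(1 − 37/963·(0))/(1+37/963) = 963/1000 ≈ 0.963000
step 2 [1y] swap r/2=547/19083: DF=(1 − 547/19083·(0.963000))/(1+547/19083) = 9453/10000 ≈ 0.945300
step 3 [1.5y] bond c/2=9/200: DF=(2103743/2000000 − 9/200·(0.963000+0.945300))/(1+9/200) = 2311/2500 ≈ 0.924400

1 1/2 963/1000
2 1 9453/10000
3 3/2 2311/2500
s(0.5y) = (1/(963/1000) − 1)/(1/2) = 74/963 ≈ 7.6843%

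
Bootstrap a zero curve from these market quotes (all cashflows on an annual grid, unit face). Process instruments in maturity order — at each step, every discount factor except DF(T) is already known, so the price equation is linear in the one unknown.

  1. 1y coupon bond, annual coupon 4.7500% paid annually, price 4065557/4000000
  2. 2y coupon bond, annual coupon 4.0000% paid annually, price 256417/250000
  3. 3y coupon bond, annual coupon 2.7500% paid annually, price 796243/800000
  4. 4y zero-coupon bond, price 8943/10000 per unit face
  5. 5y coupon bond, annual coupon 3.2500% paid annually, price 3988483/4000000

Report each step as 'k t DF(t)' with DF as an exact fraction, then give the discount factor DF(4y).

1 1 9703/10000
2 2 9489/10000
3 3 9173/10000
4 4 8943/10000
5 5 8483/10000
DF(4y) = 8943/10000 ≈ 0.894300

step 1 [1y] bond c/1=19/400: DF=(4065557/4000000 − 19/400·(0))/(1+19/400) = 9703/10000 ≈ 0.970300
step 2 [2y] bond c/1=1/25: DF=(256417/250000 − 1/25·(0.970300))/(1+1/25) = 9489/10000 ≈ 0.948900
step 3 [3y] bond c/1=11/400: DF=(796243/800000 − 11/400·(0.970300+0.948900))/(1+11/400) = 9173/10000 ≈ 0.917300
step 4 [4y] zero: DF = P = 8943/10000 ≈ 0.894300
step 5 [5y] bond c/1=13/400: DF=(3988483/4000000 − 13/400·(0.970300+0.948900+0.917300+0.894300))/(1+13/400) = 8483/10000 ≈ 0.848300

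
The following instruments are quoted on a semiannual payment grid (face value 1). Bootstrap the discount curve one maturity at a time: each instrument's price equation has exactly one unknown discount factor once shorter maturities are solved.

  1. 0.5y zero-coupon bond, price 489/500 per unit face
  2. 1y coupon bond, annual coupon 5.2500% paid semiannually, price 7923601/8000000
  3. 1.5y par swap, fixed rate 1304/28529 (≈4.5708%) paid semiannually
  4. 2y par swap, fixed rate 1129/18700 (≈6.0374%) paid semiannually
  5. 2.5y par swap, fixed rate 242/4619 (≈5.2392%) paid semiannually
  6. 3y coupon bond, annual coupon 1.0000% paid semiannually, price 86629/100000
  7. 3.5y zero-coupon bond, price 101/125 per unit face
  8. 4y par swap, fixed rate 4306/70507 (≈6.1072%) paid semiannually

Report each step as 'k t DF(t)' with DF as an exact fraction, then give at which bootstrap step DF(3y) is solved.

step 1 [0.5y] zero: DF = P = 489/500 ≈ 0.978000
step 2 [1y] bond c/2=21/800: DF=(7923601/8000000 − 21/800·(0.978000))/(1+21/800) = 9401/10000 ≈ 0.940100
step 3 [1.5y] swap r/2=652/28529: DF=(1 − 652/28529·(0.978000+0.940100))/(1+652/28529) = 2337/2500 ≈ 0.934800
step 4 [2y] swap r/2=1129/37400: DF=(1 − 1129/37400·(0.978000+0.940100+0.934800))/(1+1129/37400) = 8871/10000 ≈ 0.887100
step 5 [2.5y] swap r/2=121/4619: DF=(1 − 121/4619·(0.978000+0.940100+0.934800+0.887100))/(1+121/4619) = 879/1000 ≈ 0.879000
step 6 [3y] bond c/2=1/200: DF=(86629/100000 − 1/200·(0.978000+0.940100+0.934800+0.887100+0.879000))/(1+1/200) = 839/1000 ≈ 0.839000
step 7 [3.5y] zero: DF = P = 101/125 ≈ 0.808000
step 8 [4y] swap r/2=2153/70507: DF=(1 − 2153/70507·(0.978000+0.940100+0.934800+0.887100+0.879000+0.839000+0.808000))/(1+2153/70507) = 7847/10000 ≈ 0.784700

1 1/2 489/500
2 1 9401/10000
3 3/2 2337/2500
4 2 8871/10000
5 5/2 879/1000
6 3 839/1000
7 7/2 101/125
8 4 7847/10000
DF(3y) is solved at step 6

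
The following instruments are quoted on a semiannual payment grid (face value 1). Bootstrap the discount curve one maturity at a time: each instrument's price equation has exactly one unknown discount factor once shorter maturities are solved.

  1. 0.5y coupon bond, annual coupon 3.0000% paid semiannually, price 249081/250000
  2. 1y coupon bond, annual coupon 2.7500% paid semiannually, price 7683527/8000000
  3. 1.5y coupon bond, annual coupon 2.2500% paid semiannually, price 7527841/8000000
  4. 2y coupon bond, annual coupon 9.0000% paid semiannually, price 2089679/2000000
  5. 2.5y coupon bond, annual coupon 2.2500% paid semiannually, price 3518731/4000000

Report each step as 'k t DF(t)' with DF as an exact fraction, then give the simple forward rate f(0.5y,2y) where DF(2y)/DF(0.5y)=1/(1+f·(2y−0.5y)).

1 1/2 1227/1250
2 1 9341/10000
3 3/2 2273/2500
4 2 4391/5000
5 5/2 8287/10000
f(0.5y,2y) = ((1227/1250)/(4391/5000) − 1)/(3/2) = 1034/13173 ≈ 7.8494%

step 1 [0.5y] bond c/2=3/200: DF=(249081/250000 − 3/200·(0))/(1+3/200) = 1227/1250 ≈ 0.981600
step 2 [1y] bond c/2=11/800: DF=(7683527/8000000 − 11/800·(0.981600))/(1+11/800) = 9341/10000 ≈ 0.934100
step 3 [1.5y] bond c/2=9/800: DF=(7527841/8000000 − 9/800·(0.981600+0.934100))/(1+9/800) = 2273/2500 ≈ 0.909200
step 4 [2y] bond c/2=9/200: DF=(2089679/2000000 − 9/200·(0.981600+0.934100+0.909200))/(1+9/200) = 4391/5000 ≈ 0.878200
step 5 [2.5y] bond c/2=9/800: DF=(3518731/4000000 − 9/800·(0.981600+0.934100+0.909200+0.878200))/(1+9/800) = 8287/10000 ≈ 0.828700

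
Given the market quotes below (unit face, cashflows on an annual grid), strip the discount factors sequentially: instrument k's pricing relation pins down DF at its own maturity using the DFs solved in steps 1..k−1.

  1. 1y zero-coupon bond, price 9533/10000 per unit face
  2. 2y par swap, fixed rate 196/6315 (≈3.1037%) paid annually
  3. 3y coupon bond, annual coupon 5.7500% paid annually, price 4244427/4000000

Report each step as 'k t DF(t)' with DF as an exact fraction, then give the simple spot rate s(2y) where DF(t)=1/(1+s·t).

step 1 [1y] zero: DF = P = 9533/10000 ≈ 0.953300
step 2 [2y] swap r/1=196/6315: DF=(1 − 196/6315·(0.953300))/(1+196/6315) = 2353/2500 ≈ 0.941200
step 3 [3y] bond c/1=23/400: DF=(4244427/4000000 − 23/400·(0.953300+0.941200))/(1+23/400) = 2251/2500 ≈ 0.900400

1 1 9533/10000
2 2 2353/2500
3 3 2251/2500
s(2y) = (1/(2353/2500) − 1)/(2) = 147/4706 ≈ 3.1237%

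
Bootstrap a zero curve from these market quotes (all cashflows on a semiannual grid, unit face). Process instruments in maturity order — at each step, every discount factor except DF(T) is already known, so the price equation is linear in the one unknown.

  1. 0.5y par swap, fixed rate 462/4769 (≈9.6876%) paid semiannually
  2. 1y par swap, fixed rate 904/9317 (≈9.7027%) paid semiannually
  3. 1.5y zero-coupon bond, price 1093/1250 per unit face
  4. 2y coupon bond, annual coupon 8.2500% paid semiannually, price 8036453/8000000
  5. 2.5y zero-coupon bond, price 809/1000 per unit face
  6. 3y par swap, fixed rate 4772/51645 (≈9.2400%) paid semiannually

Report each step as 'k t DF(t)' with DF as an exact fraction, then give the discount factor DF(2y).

step 1 [0.5y] swap r/2=231/4769: DF=(1 − 231/4769·(0))/(1+231/4769) = 4769/5000 ≈ 0.953800
step 2 [1y] swap r/2=452/9317: DF=(1 − 452/9317·(0.953800))/(1+452/9317) = 1137/1250 ≈ 0.909600
step 3 [1.5y] zero: DF = P = 1093/1250 ≈ 0.874400
step 4 [2y] bond c/2=33/800: DF=(8036453/8000000 − 33/800·(0.953800+0.909600+0.874400))/(1+33/800) = 8563/10000 ≈ 0.856300
step 5 [2.5y] zero: DF = P = 809/1000 ≈ 0.809000
step 6 [3y] swap r/2=2386/51645: DF=(1 − 2386/51645·(0.953800+0.909600+0.874400+0.856300+0.809000))/(1+2386/51645) = 3807/5000 ≈ 0.761400

1 1/2 4769/5000
2 1 1137/1250
3 3/2 1093/1250
4 2 8563/10000
5 5/2 809/1000
6 3 3807/5000
DF(2y) = 8563/10000 ≈ 0.856300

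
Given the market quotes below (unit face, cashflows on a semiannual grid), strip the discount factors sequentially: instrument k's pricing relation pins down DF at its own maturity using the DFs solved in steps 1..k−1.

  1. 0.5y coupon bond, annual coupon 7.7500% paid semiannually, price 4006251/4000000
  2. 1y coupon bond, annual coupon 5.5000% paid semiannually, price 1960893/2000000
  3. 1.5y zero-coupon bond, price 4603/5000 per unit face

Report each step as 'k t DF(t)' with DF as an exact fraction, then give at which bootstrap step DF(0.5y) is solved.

1 1/2 4821/5000
2 1 2321/2500
3 3/2 4603/5000
DF(0.5y) is solved at step 1

step 1 [0.5y] bond c/2=31/800: DF=(4006251/4000000 − 31/800·(0))/(1+31/800) = 4821/5000 ≈ 0.964200
step 2 [1y] bond c/2=11/400: DF=(1960893/2000000 − 11/400·(0.964200))/(1+11/400) = 2321/2500 ≈ 0.928400
step 3 [1.5y] zero: DF = P = 4603/5000 ≈ 0.920600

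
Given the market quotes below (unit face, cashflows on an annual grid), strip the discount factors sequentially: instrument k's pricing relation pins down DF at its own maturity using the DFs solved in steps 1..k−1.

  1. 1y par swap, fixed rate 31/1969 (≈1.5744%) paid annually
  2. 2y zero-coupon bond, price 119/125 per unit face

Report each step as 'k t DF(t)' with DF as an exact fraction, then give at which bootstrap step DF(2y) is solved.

1 1 1969/2000
2 2 119/125
DF(2y) is solved at step 2

step 1 [1y] swap r/1=31/1969: DF=(1 − 31/1969·(0))/(1+31/1969) = 1969/2000 ≈ 0.984500
step 2 [2y] zero: DF = P = 119/125 ≈ 0.952000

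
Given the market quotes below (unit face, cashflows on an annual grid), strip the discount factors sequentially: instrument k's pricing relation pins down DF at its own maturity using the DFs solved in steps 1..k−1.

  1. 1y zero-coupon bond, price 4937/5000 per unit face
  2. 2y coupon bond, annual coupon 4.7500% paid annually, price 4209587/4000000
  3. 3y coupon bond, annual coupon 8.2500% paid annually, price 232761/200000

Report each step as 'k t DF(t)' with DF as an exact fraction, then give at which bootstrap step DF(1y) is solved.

1 1 4937/5000
2 2 9599/10000
3 3 9267/10000
DF(1y) is solved at step 1

step 1 [1y] zero: DF = P = 4937/5000 ≈ 0.987400
step 2 [2y] bond c/1=19/400: DF=(4209587/4000000 − 19/400·(0.987400))/(1+19/400) = 9599/10000 ≈ 0.959900
step 3 [3y] bond c/1=33/400: DF=(232761/200000 − 33/400·(0.987400+0.959900))/(1+33/400) = 9267/10000 ≈ 0.926700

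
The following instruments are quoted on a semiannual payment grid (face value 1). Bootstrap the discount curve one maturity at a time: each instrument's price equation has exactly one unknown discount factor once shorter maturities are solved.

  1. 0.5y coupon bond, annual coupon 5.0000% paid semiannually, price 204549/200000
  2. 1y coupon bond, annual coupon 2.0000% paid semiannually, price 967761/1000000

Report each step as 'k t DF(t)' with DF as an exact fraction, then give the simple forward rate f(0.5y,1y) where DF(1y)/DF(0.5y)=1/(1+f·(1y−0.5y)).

step 1 [0.5y] bond c/2=1/40: DF=(204549/200000 − 1/40·(0))/(1+1/40) = 4989/5000 ≈ 0.997800
step 2 [1y] bond c/2=1/100: DF=(967761/1000000 − 1/100·(0.997800))/(1+1/100) = 9483/10000 ≈ 0.948300

1 1/2 4989/5000
2 1 9483/10000
f(0.5y,1y) = ((4989/5000)/(9483/10000) − 1)/(1/2) = 330/3161 ≈ 10.4397%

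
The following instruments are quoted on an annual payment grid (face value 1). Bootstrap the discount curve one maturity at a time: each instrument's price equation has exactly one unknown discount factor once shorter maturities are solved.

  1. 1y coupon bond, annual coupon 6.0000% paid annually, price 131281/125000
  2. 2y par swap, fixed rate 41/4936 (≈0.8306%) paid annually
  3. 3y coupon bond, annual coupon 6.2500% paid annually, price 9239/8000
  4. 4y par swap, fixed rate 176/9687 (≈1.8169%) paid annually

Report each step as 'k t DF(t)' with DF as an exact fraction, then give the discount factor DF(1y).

1 1 2477/2500
2 2 2459/2500
3 3 2427/2500
4 4 581/625
DF(1y) = 2477/2500 ≈ 0.990800

step 1 [1y] bond c/1=3/50: DF=(131281/125000 − 3/50·(0))/(1+3/50) = 2477/2500 ≈ 0.990800
step 2 [2y] swap r/1=41/4936: DF=(1 − 41/4936·(0.990800))/(1+41/4936) = 2459/2500 ≈ 0.983600
step 3 [3y] bond c/1=1/16: DF=(9239/8000 − 1/16·(0.990800+0.983600))/(1+1/16) = 2427/2500 ≈ 0.970800
step 4 [4y] swap r/1=176/9687: DF=(1 − 176/9687·(0.990800+0.983600+0.970800))/(1+176/9687) = 581/625 ≈ 0.929600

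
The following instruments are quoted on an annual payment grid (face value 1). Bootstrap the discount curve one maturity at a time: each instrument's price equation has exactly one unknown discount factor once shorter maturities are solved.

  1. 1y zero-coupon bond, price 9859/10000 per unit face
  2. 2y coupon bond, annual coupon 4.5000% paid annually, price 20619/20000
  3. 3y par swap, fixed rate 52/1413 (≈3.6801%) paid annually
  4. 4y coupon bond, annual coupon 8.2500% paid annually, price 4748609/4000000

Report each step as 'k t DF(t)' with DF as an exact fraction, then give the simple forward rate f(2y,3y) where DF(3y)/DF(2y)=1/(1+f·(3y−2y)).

step 1 [1y] zero: DF = P = 9859/10000 ≈ 0.985900
step 2 [2y] bond c/1=9/200: DF=(20619/20000 − 9/200·(0.985900))/(1+9/200) = 9441/10000 ≈ 0.944100
step 3 [3y] swap r/1=52/1413: DF=(1 − 52/1413·(0.985900+0.944100))/(1+52/1413) = 112/125 ≈ 0.896000
step 4 [4y] bond c/1=33/400: DF=(4748609/4000000 − 33/400·(0.985900+0.944100+0.896000))/(1+33/400) = 8813/10000 ≈ 0.881300

1 1 9859/10000
2 2 9441/10000
3 3 112/125
4 4 8813/10000
f(2y,3y) = ((9441/10000)/(112/125) − 1)/(1) = 481/8960 ≈ 5.3683%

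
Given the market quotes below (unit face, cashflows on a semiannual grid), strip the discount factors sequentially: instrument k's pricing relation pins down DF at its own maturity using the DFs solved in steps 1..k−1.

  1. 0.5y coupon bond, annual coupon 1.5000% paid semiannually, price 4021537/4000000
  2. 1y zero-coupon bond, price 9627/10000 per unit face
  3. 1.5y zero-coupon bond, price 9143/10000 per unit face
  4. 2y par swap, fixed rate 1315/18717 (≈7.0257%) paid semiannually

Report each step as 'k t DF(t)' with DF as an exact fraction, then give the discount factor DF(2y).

1 1/2 9979/10000
2 1 9627/10000
3 3/2 9143/10000
4 2 1737/2000
DF(2y) = 1737/2000 ≈ 0.868500

step 1 [0.5y] bond c/2=3/400: DF=(4021537/4000000 − 3/400·(0))/(1+3/400) = 9979/10000 ≈ 0.997900
step 2 [1y] zero: DF = P = 9627/10000 ≈ 0.962700
step 3 [1.5y] zero: DF = P = 9143/10000 ≈ 0.914300
step 4 [2y] swap r/2=1315/37434: DF=(1 − 1315/37434·(0.997900+0.962700+0.914300))/(1+1315/37434) = 1737/2000 ≈ 0.868500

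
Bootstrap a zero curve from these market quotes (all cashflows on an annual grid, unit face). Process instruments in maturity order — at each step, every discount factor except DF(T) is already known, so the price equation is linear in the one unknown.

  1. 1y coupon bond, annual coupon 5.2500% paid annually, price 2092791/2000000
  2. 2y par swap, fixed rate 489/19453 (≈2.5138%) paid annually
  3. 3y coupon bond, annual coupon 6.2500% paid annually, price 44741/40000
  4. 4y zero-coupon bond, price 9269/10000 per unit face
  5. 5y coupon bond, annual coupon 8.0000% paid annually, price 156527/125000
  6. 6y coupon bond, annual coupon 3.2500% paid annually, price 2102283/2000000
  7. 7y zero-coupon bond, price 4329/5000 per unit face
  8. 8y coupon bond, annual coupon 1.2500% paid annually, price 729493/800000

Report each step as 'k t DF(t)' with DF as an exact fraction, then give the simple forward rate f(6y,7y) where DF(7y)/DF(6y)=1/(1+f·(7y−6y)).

1 1 4971/5000
2 2 9511/10000
3 3 9383/10000
4 4 9269/10000
5 5 2193/2500
6 6 1741/2000
7 7 4329/5000
8 8 8213/10000
f(6y,7y) = ((1741/2000)/(4329/5000) − 1)/(1) = 47/8658 ≈ 0.5429%

step 1 [1y] bond c/1=21/400: DF=(2092791/2000000 − 21/400·(0))/(1+21/400) = 4971/5000 ≈ 0.994200
step 2 [2y] swap r/1=489/19453: DF=(1 − 489/19453·(0.994200))/(1+489/19453) = 9511/10000 ≈ 0.951100
step 3 [3y] bond c/1=1/16: DF=(44741/40000 − 1/16·(0.994200+0.951100))/(1+1/16) = 9383/10000 ≈ 0.938300
step 4 [4y] zero: DF = P = 9269/10000 ≈ 0.926900
step 5 [5y] bond c/1=2/25: DF=(156527/125000 − 2/25·(0.994200+0.951100+0.938300+0.926900))/(1+2/25) = 2193/2500 ≈ 0.877200
step 6 [6y] bond c/1=13/400: DF=(2102283/2000000 − 13/400·(0.994200+0.951100+0.938300+0.926900+0.877200))/(1+13/400) = 1741/2000 ≈ 0.870500
step 7 [7y] zero: DF = P = 4329/5000 ≈ 0.865800
step 8 [8y] bond c/1=1/80: DF=(729493/800000 − 1/80·(0.994200+0.951100+0.938300+0.926900+0.877200+0.870500+0.865800))/(1+1/80) = 8213/10000 ≈ 0.821300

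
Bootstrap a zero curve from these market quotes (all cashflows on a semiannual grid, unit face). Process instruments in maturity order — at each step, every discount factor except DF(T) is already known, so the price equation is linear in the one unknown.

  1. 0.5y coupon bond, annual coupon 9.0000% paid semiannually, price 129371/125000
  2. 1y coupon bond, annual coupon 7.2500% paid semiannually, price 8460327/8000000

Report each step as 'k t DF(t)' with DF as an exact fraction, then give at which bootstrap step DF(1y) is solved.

step 1 [0.5y] bond c/2=9/200: DF=(129371/125000 − 9/200·(0))/(1+9/200) = 619/625 ≈ 0.990400
step 2 [1y] bond c/2=29/800: DF=(8460327/8000000 − 29/800·(0.990400))/(1+29/800) = 9859/10000 ≈ 0.985900

1 1/2 619/625
2 1 9859/10000
DF(1y) is solved at step 2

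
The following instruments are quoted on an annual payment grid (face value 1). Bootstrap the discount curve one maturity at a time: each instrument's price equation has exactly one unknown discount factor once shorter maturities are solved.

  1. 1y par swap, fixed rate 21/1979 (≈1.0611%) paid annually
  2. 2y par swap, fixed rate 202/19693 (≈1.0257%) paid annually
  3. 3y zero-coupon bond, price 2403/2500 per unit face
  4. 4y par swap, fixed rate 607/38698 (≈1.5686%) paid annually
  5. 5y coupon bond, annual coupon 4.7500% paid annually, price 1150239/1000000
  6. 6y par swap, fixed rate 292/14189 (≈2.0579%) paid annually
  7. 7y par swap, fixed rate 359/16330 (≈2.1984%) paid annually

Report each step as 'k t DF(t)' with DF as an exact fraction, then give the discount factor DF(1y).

1 1 1979/2000
2 2 4899/5000
3 3 2403/2500
4 4 9393/10000
5 5 4613/5000
6 6 552/625
7 7 2141/2500
DF(1y) = 1979/2000 ≈ 0.989500

step 1 [1y] swap r/1=21/1979: DF=(1 − 21/1979·(0))/(1+21/1979) = 1979/2000 ≈ 0.989500
step 2 [2y] swap r/1=202/19693: DF=(1 − 202/19693·(0.989500))/(1+202/19693) = 4899/5000 ≈ 0.979800
step 3 [3y] zero: DF = P = 2403/2500 ≈ 0.961200
step 4 [4y] swap r/1=607/38698: DF=(1 − 607/38698·(0.989500+0.979800+0.961200))/(1+607/38698) = 9393/10000 ≈ 0.939300
step 5 [5y] bond c/1=19/400: DF=(1150239/1000000 − 19/400·(0.989500+0.979800+0.961200+0.939300))/(1+19/400) = 4613/5000 ≈ 0.922600
step 6 [6y] swap r/1=292/14189: DF=(1 − 292/14189·(0.989500+0.979800+0.961200+0.939300+0.922600))/(1+292/14189) = 552/625 ≈ 0.883200
step 7 [7y] swap r/1=359/16330: DF=(1 − 359/16330·(0.989500+0.979800+0.961200+0.939300+0.922600+0.883200))/(1+359/16330) = 2141/2500 ≈ 0.856400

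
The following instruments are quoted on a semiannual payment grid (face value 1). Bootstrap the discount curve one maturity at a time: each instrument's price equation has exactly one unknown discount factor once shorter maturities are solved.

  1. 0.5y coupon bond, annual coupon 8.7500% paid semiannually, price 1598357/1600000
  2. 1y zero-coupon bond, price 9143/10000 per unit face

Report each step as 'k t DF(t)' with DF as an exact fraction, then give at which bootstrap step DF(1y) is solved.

1 1/2 9571/10000
2 1 9143/10000
DF(1y) is solved at step 2

step 1 [0.5y] bond c/2=7/160: DF=(1598357/1600000 − 7/160·(0))/(1+7/160) = 9571/10000 ≈ 0.957100
step 2 [1y] zero: DF = P = 9143/10000 ≈ 0.914300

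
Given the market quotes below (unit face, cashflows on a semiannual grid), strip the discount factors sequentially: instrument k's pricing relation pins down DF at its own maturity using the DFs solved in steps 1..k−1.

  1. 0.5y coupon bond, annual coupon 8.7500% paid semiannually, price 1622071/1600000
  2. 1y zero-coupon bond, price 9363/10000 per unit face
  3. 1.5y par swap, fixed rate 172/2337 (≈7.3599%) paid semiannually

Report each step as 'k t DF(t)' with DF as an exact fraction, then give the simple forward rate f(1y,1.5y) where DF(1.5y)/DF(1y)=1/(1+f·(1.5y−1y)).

step 1 [0.5y] bond c/2=7/160: DF=(1622071/1600000 − 7/160·(0))/(1+7/160) = 9713/10000 ≈ 0.971300
step 2 [1y] zero: DF = P = 9363/10000 ≈ 0.936300
step 3 [1.5y] swap r/2=86/2337: DF=(1 − 86/2337·(0.971300+0.936300))/(1+86/2337) = 1121/1250 ≈ 0.896800

1 1/2 9713/10000
2 1 9363/10000
3 3/2 1121/1250
f(1y,1.5y) = ((9363/10000)/(1121/1250) − 1)/(1/2) = 395/4484 ≈ 8.8091%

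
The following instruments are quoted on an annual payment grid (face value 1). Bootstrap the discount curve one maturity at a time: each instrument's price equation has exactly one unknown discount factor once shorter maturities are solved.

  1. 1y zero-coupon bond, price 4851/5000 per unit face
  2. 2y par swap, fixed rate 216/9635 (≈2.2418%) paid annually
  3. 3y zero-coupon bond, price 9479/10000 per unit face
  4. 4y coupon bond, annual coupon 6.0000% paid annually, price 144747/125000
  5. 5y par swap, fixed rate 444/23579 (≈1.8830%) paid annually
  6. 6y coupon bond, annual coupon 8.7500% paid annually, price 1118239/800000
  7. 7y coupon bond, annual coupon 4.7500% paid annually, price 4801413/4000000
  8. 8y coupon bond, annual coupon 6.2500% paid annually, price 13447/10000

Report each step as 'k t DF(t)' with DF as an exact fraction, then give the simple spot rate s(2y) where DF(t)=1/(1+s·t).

step 1 [1y] zero: DF = P = 4851/5000 ≈ 0.970200
step 2 [2y] swap r/1=216/9635: DF=(1 − 216/9635·(0.970200))/(1+216/9635) = 598/625 ≈ 0.956800
step 3 [3y] zero: DF = P = 9479/10000 ≈ 0.947900
step 4 [4y] bond c/1=3/50: DF=(144747/125000 − 3/50·(0.970200+0.956800+0.947900))/(1+3/50) = 9297/10000 ≈ 0.929700
step 5 [5y] swap r/1=444/23579: DF=(1 − 444/23579·(0.970200+0.956800+0.947900+0.929700))/(1+444/23579) = 1139/1250 ≈ 0.911200
step 6 [6y] bond c/1=7/80: DF=(1118239/800000 − 7/80·(0.970200+0.956800+0.947900+0.929700+0.911200))/(1+7/80) = 9059/10000 ≈ 0.905900
step 7 [7y] bond c/1=19/400: DF=(4801413/4000000 − 19/400·(0.970200+0.956800+0.947900+0.929700+0.911200+0.905900))/(1+19/400) = 891/1000 ≈ 0.891000
step 8 [8y] bond c/1=1/16: DF=(13447/10000 − 1/16·(0.970200+0.956800+0.947900+0.929700+0.911200+0.905900+0.891000))/(1+1/16) = 353/400 ≈ 0.882500

1 1 4851/5000
2 2 598/625
3 3 9479/10000
4 4 9297/10000
5 5 1139/1250
6 6 9059/10000
7 7 891/1000
8 8 353/400
s(2y) = (1/(598/625) − 1)/(2) = 27/1196 ≈ 2.2575%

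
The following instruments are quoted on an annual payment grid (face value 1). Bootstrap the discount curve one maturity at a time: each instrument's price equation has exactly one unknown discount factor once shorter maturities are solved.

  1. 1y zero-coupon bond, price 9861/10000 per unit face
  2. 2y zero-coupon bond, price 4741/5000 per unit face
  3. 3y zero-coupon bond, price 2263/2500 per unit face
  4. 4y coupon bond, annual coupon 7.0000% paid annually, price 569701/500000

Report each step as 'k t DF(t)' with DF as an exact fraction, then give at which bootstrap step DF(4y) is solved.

step 1 [1y] zero: DF = P = 9861/10000 ≈ 0.986100
step 2 [2y] zero: DF = P = 4741/5000 ≈ 0.948200
step 3 [3y] zero: DF = P = 2263/2500 ≈ 0.905200
step 4 [4y] bond c/1=7/100: DF=(569701/500000 − 7/100·(0.986100+0.948200+0.905200))/(1+7/100) = 8791/10000 ≈ 0.879100

1 1 9861/10000
2 2 4741/5000
3 3 2263/2500
4 4 8791/10000
DF(4y) is solved at step 4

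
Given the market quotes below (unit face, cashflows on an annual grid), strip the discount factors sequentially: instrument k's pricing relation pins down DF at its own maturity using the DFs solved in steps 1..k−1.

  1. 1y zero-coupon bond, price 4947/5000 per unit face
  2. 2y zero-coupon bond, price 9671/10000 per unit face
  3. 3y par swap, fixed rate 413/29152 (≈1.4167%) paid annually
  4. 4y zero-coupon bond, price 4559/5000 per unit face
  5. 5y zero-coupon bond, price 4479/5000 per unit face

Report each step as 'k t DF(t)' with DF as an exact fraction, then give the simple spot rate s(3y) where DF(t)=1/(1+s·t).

step 1 [1y] zero: DF = P = 4947/5000 ≈ 0.989400
step 2 [2y] zero: DF = P = 9671/10000 ≈ 0.967100
step 3 [3y] swap r/1=413/29152: DF=(1 − 413/29152·(0.989400+0.967100))/(1+413/29152) = 9587/10000 ≈ 0.958700
step 4 [4y] zero: DF = P = 4559/5000 ≈ 0.911800
step 5 [5y] zero: DF = P = 4479/5000 ≈ 0.895800

1 1 4947/5000
2 2 9671/10000
3 3 9587/10000
4 4 4559/5000
5 5 4479/5000
s(3y) = (1/(9587/10000) − 1)/(3) = 413/28761 ≈ 1.4360%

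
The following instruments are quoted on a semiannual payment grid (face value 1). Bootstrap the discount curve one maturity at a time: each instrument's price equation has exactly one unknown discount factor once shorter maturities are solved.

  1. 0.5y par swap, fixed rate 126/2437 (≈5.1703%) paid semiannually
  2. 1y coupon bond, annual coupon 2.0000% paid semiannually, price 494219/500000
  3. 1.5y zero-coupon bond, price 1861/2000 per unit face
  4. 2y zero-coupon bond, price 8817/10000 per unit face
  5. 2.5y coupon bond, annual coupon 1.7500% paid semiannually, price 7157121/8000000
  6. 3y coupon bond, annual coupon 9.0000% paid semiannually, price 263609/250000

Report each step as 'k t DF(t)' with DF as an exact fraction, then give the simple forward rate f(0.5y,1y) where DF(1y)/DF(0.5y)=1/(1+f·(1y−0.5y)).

step 1 [0.5y] swap r/2=63/2437: DF=(1 − 63/2437·(0))/(1+63/2437) = 2437/2500 ≈ 0.974800
step 2 [1y] bond c/2=1/100: DF=(494219/500000 − 1/100·(0.974800))/(1+1/100) = 969/1000 ≈ 0.969000
step 3 [1.5y] zero: DF = P = 1861/2000 ≈ 0.930500
step 4 [2y] zero: DF = P = 8817/10000 ≈ 0.881700
step 5 [2.5y] bond c/2=7/800: DF=(7157121/8000000 − 7/800·(0.974800+0.969000+0.930500+0.881700))/(1+7/800) = 8543/10000 ≈ 0.854300
step 6 [3y] bond c/2=9/200: DF=(263609/250000 − 9/200·(0.974800+0.969000+0.930500+0.881700+0.854300))/(1+9/200) = 1621/2000 ≈ 0.810500

1 1/2 2437/2500
2 1 969/1000
3 3/2 1861/2000
4 2 8817/10000
5 5/2 8543/10000
6 3 1621/2000
f(0.5y,1y) = ((2437/2500)/(969/1000) − 1)/(1/2) = 58/4845 ≈ 1.1971%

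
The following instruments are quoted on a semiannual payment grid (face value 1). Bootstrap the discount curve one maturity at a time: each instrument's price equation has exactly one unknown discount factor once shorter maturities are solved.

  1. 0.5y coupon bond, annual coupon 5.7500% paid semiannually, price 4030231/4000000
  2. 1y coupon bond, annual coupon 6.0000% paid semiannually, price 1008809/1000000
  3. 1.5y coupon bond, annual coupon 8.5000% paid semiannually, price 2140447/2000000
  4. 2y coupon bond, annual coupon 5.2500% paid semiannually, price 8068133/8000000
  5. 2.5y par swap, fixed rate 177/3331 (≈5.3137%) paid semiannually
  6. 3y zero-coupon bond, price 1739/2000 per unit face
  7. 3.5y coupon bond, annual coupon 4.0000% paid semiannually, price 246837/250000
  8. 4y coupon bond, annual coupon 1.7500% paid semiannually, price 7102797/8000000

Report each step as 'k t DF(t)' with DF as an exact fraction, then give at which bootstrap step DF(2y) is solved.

step 1 [0.5y] bond c/2=23/800: DF=(4030231/4000000 − 23/800·(0))/(1+23/800) = 4897/5000 ≈ 0.979400
step 2 [1y] bond c/2=3/100: DF=(1008809/1000000 − 3/100·(0.979400))/(1+3/100) = 9509/10000 ≈ 0.950900
step 3 [1.5y] bond c/2=17/400: DF=(2140447/2000000 − 17/400·(0.979400+0.950900))/(1+17/400) = 9479/10000 ≈ 0.947900
step 4 [2y] bond c/2=21/800: DF=(8068133/8000000 − 21/800·(0.979400+0.950900+0.947900))/(1+21/800) = 9091/10000 ≈ 0.909100
step 5 [2.5y] swap r/2=177/6662: DF=(1 − 177/6662·(0.979400+0.950900+0.947900+0.909100))/(1+177/6662) = 8761/10000 ≈ 0.876100
step 6 [3y] zero: DF = P = 1739/2000 ≈ 0.869500
step 7 [3.5y] bond c/2=1/50: DF=(246837/250000 − 1/50·(0.979400+0.950900+0.947900+0.909100+0.876100+0.869500))/(1+1/50) = 1719/2000 ≈ 0.859500
step 8 [4y] bond c/2=7/800: DF=(7102797/8000000 − 7/800·(0.979400+0.950900+0.947900+0.909100+0.876100+0.869500+0.859500))/(1+7/800) = 8247/10000 ≈ 0.824700

1 1/2 4897/5000
2 1 9509/10000
3 3/2 9479/10000
4 2 9091/10000
5 5/2 8761/10000
6 3 1739/2000
7 7/2 1719/2000
8 4 8247/10000
DF(2y) is solved at step 4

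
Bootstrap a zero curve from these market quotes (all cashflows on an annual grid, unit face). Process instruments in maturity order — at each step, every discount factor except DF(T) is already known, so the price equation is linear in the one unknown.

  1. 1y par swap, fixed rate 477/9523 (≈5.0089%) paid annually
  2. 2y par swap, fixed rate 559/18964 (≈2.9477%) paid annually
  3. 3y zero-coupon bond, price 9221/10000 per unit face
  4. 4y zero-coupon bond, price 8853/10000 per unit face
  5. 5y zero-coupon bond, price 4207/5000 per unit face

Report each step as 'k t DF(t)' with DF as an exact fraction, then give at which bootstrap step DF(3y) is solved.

1 1 9523/10000
2 2 9441/10000
3 3 9221/10000
4 4 8853/10000
5 5 4207/5000
DF(3y) is solved at step 3

step 1 [1y] swap r/1=477/9523: DF=(1 − 477/9523·(0))/(1+477/9523) = 9523/10000 ≈ 0.952300
step 2 [2y] swap r/1=559/18964: DF=(1 − 559/18964·(0.952300))/(1+559/18964) = 9441/10000 ≈ 0.944100
step 3 [3y] zero: DF = P = 9221/10000 ≈ 0.922100
step 4 [4y] zero: DF = P = 8853/10000 ≈ 0.885300
step 5 [5y] zero: DF = P = 4207/5000 ≈ 0.841400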